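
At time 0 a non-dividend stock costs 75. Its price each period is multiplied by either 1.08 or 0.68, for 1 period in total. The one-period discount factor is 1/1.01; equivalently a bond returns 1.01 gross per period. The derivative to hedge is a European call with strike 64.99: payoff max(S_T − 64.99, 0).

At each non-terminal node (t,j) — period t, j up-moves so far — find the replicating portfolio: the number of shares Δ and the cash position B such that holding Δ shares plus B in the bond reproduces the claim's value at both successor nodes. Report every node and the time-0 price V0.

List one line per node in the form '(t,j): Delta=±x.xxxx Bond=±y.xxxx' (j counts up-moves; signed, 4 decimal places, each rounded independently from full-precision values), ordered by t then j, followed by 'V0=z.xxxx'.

The replicating-portfolio and risk-neutral prices coincide; use p* = (1.01−0.68)/(1.08−0.68) = 0.8250 for the latter.
Terminal values V(1,·): V(1,0)=0.0000, V(1,1)=16.0100
Node (0,0) S=75.0000: V=(p*·16.0100+(1−p*)·0.0000)/1.01=13.0775; Δ=(16.0100−0.0000)/(81.0000−51.0000)=0.5337; B=V−Δ·S=-26.9475
Each (Δ,B) replicates both successor values, so the strategy is self-financing and V0 is arbitrage-free.

(0,0): Delta=0.5337 Bond=-26.9475
V0=13.0775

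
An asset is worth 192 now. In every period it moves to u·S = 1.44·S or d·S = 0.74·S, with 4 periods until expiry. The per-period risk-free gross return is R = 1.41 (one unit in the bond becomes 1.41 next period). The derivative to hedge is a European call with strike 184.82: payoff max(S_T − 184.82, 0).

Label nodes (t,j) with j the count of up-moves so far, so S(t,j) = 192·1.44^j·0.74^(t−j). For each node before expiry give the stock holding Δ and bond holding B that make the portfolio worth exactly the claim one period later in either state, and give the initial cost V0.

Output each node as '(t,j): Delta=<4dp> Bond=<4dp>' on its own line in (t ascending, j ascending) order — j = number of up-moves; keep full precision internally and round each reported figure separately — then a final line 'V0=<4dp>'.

(0,0): Delta=0.9990 Bond=-46.5563
(1,0): Delta=0.9693 Bond=-61.4282
(1,1): Delta=0.9997 Bond=-65.8332
(2,0): Delta=0.3062 Bond=-16.8953
(2,1): Delta=0.9846 Bond=-89.7355
(2,2): Delta=1.0000 Bond=-92.9631
(3,0): Delta=0.0000 Bond=0.0000
(3,1): Delta=0.3132 Bond=-24.8891
(3,2): Delta=1.0000 Bond=-131.0780
(3,3): Delta=1.0000 Bond=-131.0780
V0=145.2459

Under the risk-neutral measure, an up-move has probability p* = (R−d)/(u−d) = 0.9571 and values discount at R = 1.41.
At expiry t=4: V(4,0)=0.0000, V(4,1)=0.0000, V(4,2)=33.1966, V(4,3)=239.4286, V(4,4)=640.7449
  t=3,j=0: stock 77.8030 → up 112.0363 (V=0.0000), down 57.5742 (V=0.0000). Price 0.0000; hedge Δ=0.0000, bond B=0.0000.
  t=3,j=1: stock 151.4004 → up 218.0166 (V=33.1966), down 112.0363 (V=0.0000). Price 22.5347; hedge Δ=0.3132, bond B=-24.8891.
  t=3,j=2: stock 294.6171 → up 424.2486 (V=239.4286), down 218.0166 (V=33.1966). Price 163.5391; hedge Δ=1.0000, bond B=-131.0780.
  t=3,j=3: stock 573.3089 → up 825.5649 (V=640.7449), down 424.2486 (V=239.4286). Price 442.2309; hedge Δ=1.0000, bond B=-131.0780.
  t=2,j=0: stock 105.1392 → up 151.4004 (V=22.5347), down 77.8030 (V=0.0000). Price 15.2971; hedge Δ=0.3062, bond B=-16.8953.
  t=2,j=1: stock 204.5952 → up 294.6171 (V=163.5391), down 151.4004 (V=22.5347). Price 111.6993; hedge Δ=0.9846, bond B=-89.7355.
  t=2,j=2: stock 398.1312 → up 573.3089 (V=442.2309), down 294.6171 (V=163.5391). Price 305.1681; hedge Δ=1.0000, bond B=-92.9631.
  t=1,j=0: stock 142.0800 → up 204.5952 (V=111.6993), down 105.1392 (V=15.2971). Price 76.2892; hedge Δ=0.9693, bond B=-61.4282.
  t=1,j=1: stock 276.4800 → up 398.1312 (V=305.1681), down 204.5952 (V=111.6993). Price 210.5507; hedge Δ=0.9997, bond B=-65.8332.
  t=0,j=0: stock 192.0000 → up 276.4800 (V=210.5507), down 142.0800 (V=76.2892). Price 145.2459; hedge Δ=0.9990, bond B=-46.5563.
Check: Δ(0,0)·S0 + B(0,0) = 145.2459 = V0.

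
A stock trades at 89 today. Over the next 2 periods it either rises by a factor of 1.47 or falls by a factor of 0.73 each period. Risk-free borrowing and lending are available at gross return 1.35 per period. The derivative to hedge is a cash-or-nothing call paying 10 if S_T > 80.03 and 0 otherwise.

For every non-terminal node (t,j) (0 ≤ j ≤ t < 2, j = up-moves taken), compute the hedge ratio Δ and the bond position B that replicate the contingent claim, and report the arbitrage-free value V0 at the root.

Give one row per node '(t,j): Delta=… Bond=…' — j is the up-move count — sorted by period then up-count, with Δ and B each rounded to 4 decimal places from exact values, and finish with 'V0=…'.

Risk-neutral probability p* = (R−d)/(u−d) = (1.35−0.73)/(1.47−0.73) = 0.8378.
Terminal values V(2,·): V(2,0)=0.0000, V(2,1)=10.0000, V(2,2)=10.0000
  t=1,j=0: stock 64.9700 → up 95.5059 (V=10.0000), down 47.4281 (V=0.0000). Price 6.2062; hedge Δ=0.2080, bond B=-7.3073.
  t=1,j=1: stock 130.8300 → up 192.3201 (V=10.0000), down 95.5059 (V=10.0000). Price 7.4074; hedge Δ=0.0000, bond B=7.4074.
  t=0,j=0: stock 89.0000 → up 130.8300 (V=7.4074), down 64.9700 (V=6.2062). Price 5.3427; hedge Δ=0.0182, bond B=3.7194.
The time-0 hedge costs 5.3427, which is the no-arbitrage price.

(0,0): Delta=0.0182 Bond=3.7194
(1,0): Delta=0.2080 Bond=-7.3073
(1,1): Delta=0.0000 Bond=7.4074
V0=5.3427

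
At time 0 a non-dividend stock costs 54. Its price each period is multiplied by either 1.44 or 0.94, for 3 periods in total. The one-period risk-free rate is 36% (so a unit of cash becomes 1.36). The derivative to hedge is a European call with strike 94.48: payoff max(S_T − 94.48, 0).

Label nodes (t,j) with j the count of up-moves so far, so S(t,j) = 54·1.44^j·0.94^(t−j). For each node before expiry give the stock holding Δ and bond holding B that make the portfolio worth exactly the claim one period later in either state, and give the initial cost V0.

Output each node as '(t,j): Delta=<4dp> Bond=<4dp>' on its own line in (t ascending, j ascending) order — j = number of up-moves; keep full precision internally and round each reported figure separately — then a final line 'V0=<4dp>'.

(0,0): Delta=0.8491 Bond=-28.6670
(1,0): Delta=0.2622 Bond=-9.2006
(1,1): Delta=0.9220 Bond=-44.6608
(2,0): Delta=0.0000 Bond=0.0000
(2,1): Delta=0.2948 Bond=-14.8961
(2,2): Delta=1.0000 Bond=-69.4706
V0=17.1820

Risk-neutral probability p* = (R−d)/(u−d) = (1.36−0.94)/(1.44−0.94) = 0.8400.
Terminal payoffs: V(3,0)=0.0000, V(3,1)=0.0000, V(3,2)=10.7759, V(3,3)=66.7631
  t=2,j=0: stock 47.7144 → up 68.7087 (V=0.0000), down 44.8515 (V=0.0000). Price 0.0000; hedge Δ=0.0000, bond B=0.0000.
  t=2,j=1: stock 73.0944 → up 105.2559 (V=10.7759), down 68.7087 (V=0.0000). Price 6.6557; hedge Δ=0.2948, bond B=-14.8961.
  t=2,j=2: stock 111.9744 → up 161.2431 (V=66.7631), down 105.2559 (V=10.7759). Price 42.5038; hedge Δ=1.0000, bond B=-69.4706.
  t=1,j=0: stock 50.7600 → up 73.0944 (V=6.6557), down 47.7144 (V=0.0000). Price 4.1109; hedge Δ=0.2622, bond B=-9.2006.
  t=1,j=1: stock 77.7600 → up 111.9744 (V=42.5038), down 73.0944 (V=6.6557). Price 27.0354; hedge Δ=0.9220, bond B=-44.6608.
  t=0,j=0: stock 54.0000 → up 77.7600 (V=27.0354), down 50.7600 (V=4.1109). Price 17.1820; hedge Δ=0.8491, bond B=-28.6670.
Self-financing check: at every node Δ·S+B equals the discounted successor values.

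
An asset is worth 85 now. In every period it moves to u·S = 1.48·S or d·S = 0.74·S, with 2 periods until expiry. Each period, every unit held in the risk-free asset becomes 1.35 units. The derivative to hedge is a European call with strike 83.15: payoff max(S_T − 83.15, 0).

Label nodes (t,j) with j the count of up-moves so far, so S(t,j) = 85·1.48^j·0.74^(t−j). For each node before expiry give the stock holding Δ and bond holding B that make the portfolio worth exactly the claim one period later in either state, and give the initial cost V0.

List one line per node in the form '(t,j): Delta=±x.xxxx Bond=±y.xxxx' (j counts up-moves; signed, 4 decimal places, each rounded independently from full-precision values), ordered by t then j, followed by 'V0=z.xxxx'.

No-arbitrage ⇒ martingale measure with p* = (R−d)/(u−d) = 0.8243.
Terminal values V(2,·): V(2,0)=0.0000, V(2,1)=9.9420, V(2,2)=103.0340
  t=1,j=0: stock 62.9000 → up 93.0920 (V=9.9420), down 46.5460 (V=0.0000). Price 6.0707; hedge Δ=0.2136, bond B=-7.3644.
  t=1,j=1: stock 125.8000 → up 186.1840 (V=103.0340), down 93.0920 (V=9.9420). Price 64.2074; hedge Δ=1.0000, bond B=-61.5926.
  t=0,j=0: stock 85.0000 → up 125.8000 (V=64.2074), down 62.9000 (V=6.0707). Price 39.9957; hedge Δ=0.9243, bond B=-38.5674.
Root portfolio cost Δ·85+B reproduces V0=39.9957.

(0,0): Delta=0.9243 Bond=-38.5674
(1,0): Delta=0.2136 Bond=-7.3644
(1,1): Delta=1.0000 Bond=-61.5926
V0=39.9957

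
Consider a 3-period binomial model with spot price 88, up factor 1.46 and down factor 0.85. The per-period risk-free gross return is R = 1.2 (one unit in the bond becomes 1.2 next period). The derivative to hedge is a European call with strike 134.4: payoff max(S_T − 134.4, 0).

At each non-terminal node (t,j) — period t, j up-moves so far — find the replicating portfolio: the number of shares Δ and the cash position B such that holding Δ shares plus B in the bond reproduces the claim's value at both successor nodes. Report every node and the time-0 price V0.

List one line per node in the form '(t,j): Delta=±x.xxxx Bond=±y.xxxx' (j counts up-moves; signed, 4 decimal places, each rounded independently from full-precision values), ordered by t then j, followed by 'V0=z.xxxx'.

(0,0): Delta=0.6458 Bond=-35.4831
(1,0): Delta=0.2624 Bond=-13.9047
(1,1): Delta=0.8116 Bond=-63.8811
(2,0): Delta=0.0000 Bond=0.0000
(2,1): Delta=0.3759 Bond=-29.0808
(2,2): Delta=1.0000 Bond=-112.0000
V0=21.3466

Since d<R<u, set p* = (R−d)/(u−d) = 0.5738; price each node as the discounted p*-expectation of its children.
At expiry t=3: V(3,0)=0.0000, V(3,1)=0.0000, V(3,2)=25.0437, V(3,3)=139.4680
  t=2,j=0: stock 63.5800 → up 92.8268 (V=0.0000), down 54.0430 (V=0.0000). Price 0.0000; hedge Δ=0.0000, bond B=0.0000.
  t=2,j=1: stock 109.2080 → up 159.4437 (V=25.0437), down 92.8268 (V=0.0000). Price 11.9744; hedge Δ=0.3759, bond B=-29.0808.
  t=2,j=2: stock 187.5808 → up 273.8680 (V=139.4680), down 159.4437 (V=25.0437). Price 75.5808; hedge Δ=1.0000, bond B=-112.0000.
  t=1,j=0: stock 74.8000 → up 109.2080 (V=11.9744), down 63.5800 (V=0.0000). Price 5.7255; hedge Δ=0.2624, bond B=-13.9047.
  t=1,j=1: stock 128.4800 → up 187.5808 (V=75.5808), down 109.2080 (V=11.9744). Price 40.3916; hedge Δ=0.8116, bond B=-63.8811.
  t=0,j=0: stock 88.0000 → up 128.4800 (V=40.3916), down 74.8000 (V=5.7255). Price 21.3466; hedge Δ=0.6458, bond B=-35.4831.
Each (Δ,B) replicates both successor values, so the strategy is self-financing and V0 is arbitrage-free.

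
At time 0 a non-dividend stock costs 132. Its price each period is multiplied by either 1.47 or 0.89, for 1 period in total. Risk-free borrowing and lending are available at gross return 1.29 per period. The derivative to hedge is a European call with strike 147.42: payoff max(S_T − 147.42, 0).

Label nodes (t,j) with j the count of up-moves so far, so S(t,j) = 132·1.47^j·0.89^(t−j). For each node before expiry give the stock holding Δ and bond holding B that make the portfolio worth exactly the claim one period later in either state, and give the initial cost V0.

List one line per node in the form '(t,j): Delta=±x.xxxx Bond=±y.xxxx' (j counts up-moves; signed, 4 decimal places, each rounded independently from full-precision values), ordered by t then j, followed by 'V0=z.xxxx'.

(0,0): Delta=0.6089 Bond=-55.4555
V0=24.9238

Under the risk-neutral measure, an up-move has probability p* = (R−d)/(u−d) = 0.6897 and values discount at R = 1.29.
Terminal values V(1,·): V(1,0)=0.0000, V(1,1)=46.6200
(0,0): S=132.0000. Δ = (V_up−V_dn)/(S_up−S_dn) = (46.6200−0.0000)/(194.0400−117.4800) = 0.6089. V = [p*·46.6200 + (1−p*)·0.0000]/1.29 = 24.9238. B = V − Δ·S = -55.4555.
Self-financing check: at every node Δ·S+B equals the discounted successor values.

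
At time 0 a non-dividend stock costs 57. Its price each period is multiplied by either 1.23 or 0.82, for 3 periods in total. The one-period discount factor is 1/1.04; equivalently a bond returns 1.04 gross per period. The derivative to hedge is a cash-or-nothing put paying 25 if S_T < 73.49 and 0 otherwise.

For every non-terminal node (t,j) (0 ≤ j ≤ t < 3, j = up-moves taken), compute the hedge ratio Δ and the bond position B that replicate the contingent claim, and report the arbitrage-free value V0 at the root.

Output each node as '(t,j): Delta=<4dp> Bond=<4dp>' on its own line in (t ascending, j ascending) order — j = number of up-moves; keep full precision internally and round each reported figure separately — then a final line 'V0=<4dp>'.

(0,0): Delta=-0.2848 Bond=35.0231
(1,0): Delta=0.0000 Bond=23.1139
(1,1): Delta=-0.4487 Bond=47.9191
(2,0): Delta=0.0000 Bond=24.0385
(2,1): Delta=0.0000 Bond=24.0385
(2,2): Delta=-0.7071 Bond=72.1154
V0=18.7913

The replicating-portfolio and risk-neutral prices coincide; use p* = (1.04−0.82)/(1.23−0.82) = 0.5366 for the latter.
Payoff layer (t=3): V(3,0)=25.0000, V(3,1)=25.0000, V(3,2)=25.0000, V(3,3)=0.0000
  t=2,j=0: stock 38.3268 → up 47.1420 (V=25.0000), down 31.4280 (V=25.0000). Price 24.0385; hedge Δ=0.0000, bond B=24.0385.
  t=2,j=1: stock 57.4902 → up 70.7129 (V=25.0000), down 47.1420 (V=25.0000). Price 24.0385; hedge Δ=0.0000, bond B=24.0385.
  t=2,j=2: stock 86.2353 → up 106.0694 (V=0.0000), down 70.7129 (V=25.0000). Price 11.1398; hedge Δ=-0.7071, bond B=72.1154.
  t=1,j=0: stock 46.7400 → up 57.4902 (V=24.0385), down 38.3268 (V=24.0385). Price 23.1139; hedge Δ=0.0000, bond B=23.1139.
  t=1,j=1: stock 70.1100 → up 86.2353 (V=11.1398), down 57.4902 (V=24.0385). Price 16.4589; hedge Δ=-0.4487, bond B=47.9191.
  t=0,j=0: stock 57.0000 → up 70.1100 (V=16.4589), down 46.7400 (V=23.1139). Price 18.7913; hedge Δ=-0.2848, bond B=35.0231.
Each (Δ,B) replicates both successor values, so the strategy is self-financing and V0 is arbitrage-free.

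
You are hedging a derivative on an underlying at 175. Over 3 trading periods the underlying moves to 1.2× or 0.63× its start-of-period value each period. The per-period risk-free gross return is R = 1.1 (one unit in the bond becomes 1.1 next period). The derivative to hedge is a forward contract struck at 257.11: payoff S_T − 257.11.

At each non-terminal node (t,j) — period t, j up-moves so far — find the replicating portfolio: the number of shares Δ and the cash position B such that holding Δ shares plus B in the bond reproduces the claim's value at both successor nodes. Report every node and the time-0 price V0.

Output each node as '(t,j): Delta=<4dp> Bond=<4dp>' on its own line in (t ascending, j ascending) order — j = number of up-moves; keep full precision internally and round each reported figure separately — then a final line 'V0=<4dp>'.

(0,0): Delta=1.0000 Bond=-193.1705
(1,0): Delta=1.0000 Bond=-212.4876
(1,1): Delta=1.0000 Bond=-212.4876
(2,0): Delta=1.0000 Bond=-233.7364
(2,1): Delta=1.0000 Bond=-233.7364
(2,2): Delta=1.0000 Bond=-233.7364
V0=-18.1705

The replicating-portfolio and risk-neutral prices coincide; use p* = (1.1−0.63)/(1.2−0.63) = 0.8246 for the latter.
Payoff layer (t=3): V(3,0)=-213.3518, V(3,1)=-173.7610, V(3,2)=-98.3500, V(3,3)=45.2900
(2,0): S=69.4575. Δ = (V_up−V_dn)/(S_up−S_dn) = (-173.7610−-213.3518)/(83.3490−43.7582) = 1.0000. V = [p*·-173.7610 + (1−p*)·-213.3518]/1.1 = -164.2789. B = V − Δ·S = -233.7364.
(2,1): S=132.3000. Δ = (V_up−V_dn)/(S_up−S_dn) = (-98.3500−-173.7610)/(158.7600−83.3490) = 1.0000. V = [p*·-98.3500 + (1−p*)·-173.7610]/1.1 = -101.4364. B = V − Δ·S = -233.7364.
(2,2): S=252.0000. Δ = (V_up−V_dn)/(S_up−S_dn) = (45.2900−-98.3500)/(302.4000−158.7600) = 1.0000. V = [p*·45.2900 + (1−p*)·-98.3500]/1.1 = 18.2636. B = V − Δ·S = -233.7364.
(1,0): S=110.2500. Δ = (V_up−V_dn)/(S_up−S_dn) = (-101.4364−-164.2789)/(132.3000−69.4575) = 1.0000. V = [p*·-101.4364 + (1−p*)·-164.2789]/1.1 = -102.2376. B = V − Δ·S = -212.4876.
(1,1): S=210.0000. Δ = (V_up−V_dn)/(S_up−S_dn) = (18.2636−-101.4364)/(252.0000−132.3000) = 1.0000. V = [p*·18.2636 + (1−p*)·-101.4364]/1.1 = -2.4876. B = V − Δ·S = -212.4876.
(0,0): S=175.0000. Δ = (V_up−V_dn)/(S_up−S_dn) = (-2.4876−-102.2376)/(210.0000−110.2500) = 1.0000. V = [p*·-2.4876 + (1−p*)·-102.2376]/1.1 = -18.1705. B = V − Δ·S = -193.1705.
The time-0 hedge costs -18.1705, which is the no-arbitrage price.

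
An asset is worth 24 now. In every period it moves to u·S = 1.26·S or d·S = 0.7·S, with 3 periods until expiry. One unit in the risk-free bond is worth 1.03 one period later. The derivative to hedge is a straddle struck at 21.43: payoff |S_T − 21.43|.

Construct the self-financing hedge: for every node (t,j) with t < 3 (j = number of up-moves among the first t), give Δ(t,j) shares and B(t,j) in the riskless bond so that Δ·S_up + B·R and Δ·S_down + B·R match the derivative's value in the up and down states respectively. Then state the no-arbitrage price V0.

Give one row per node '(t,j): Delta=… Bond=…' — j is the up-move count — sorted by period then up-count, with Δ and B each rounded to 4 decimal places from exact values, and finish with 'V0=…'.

(0,0): Delta=0.3952 Bond=0.1861
(1,0): Delta=-0.3625 Bond=12.9210
(1,1): Delta=0.6886 Bond=-8.6802
(2,0): Delta=-1.0000 Bond=20.8058
(2,1): Delta=-0.1156 Bond=8.0833
(2,2): Delta=1.0000 Bond=-20.8058
V0=9.6712

The replicating-portfolio and risk-neutral prices coincide; use p* = (1.03−0.7)/(1.26−0.7) = 0.5893 for the latter.
Terminal payoffs: V(3,0)=13.1980, V(3,1)=6.6124, V(3,2)=5.2417, V(3,3)=26.5790
  t=2,j=0: stock 11.7600 → up 14.8176 (V=6.6124), down 8.2320 (V=13.1980). Price 9.0458; hedge Δ=-1.0000, bond B=20.8058.
  t=2,j=1: stock 21.1680 → up 26.6717 (V=5.2417), down 14.8176 (V=6.6124). Price 5.6356; hedge Δ=-0.1156, bond B=8.0833.
  t=2,j=2: stock 38.1024 → up 48.0090 (V=26.5790), down 26.6717 (V=5.2417). Price 17.2966; hedge Δ=1.0000, bond B=-20.8058.
  t=1,j=0: stock 16.8000 → up 21.1680 (V=5.6356), down 11.7600 (V=9.0458). Price 6.8313; hedge Δ=-0.3625, bond B=12.9210.
  t=1,j=1: stock 30.2400 → up 38.1024 (V=17.2966), down 21.1680 (V=5.6356). Price 12.1430; hedge Δ=0.6886, bond B=-8.6802.
  t=0,j=0: stock 24.0000 → up 30.2400 (V=12.1430), down 16.8000 (V=6.8313). Price 9.6712; hedge Δ=0.3952, bond B=0.1861.
Each (Δ,B) replicates both successor values, so the strategy is self-financing and V0 is arbitrage-free.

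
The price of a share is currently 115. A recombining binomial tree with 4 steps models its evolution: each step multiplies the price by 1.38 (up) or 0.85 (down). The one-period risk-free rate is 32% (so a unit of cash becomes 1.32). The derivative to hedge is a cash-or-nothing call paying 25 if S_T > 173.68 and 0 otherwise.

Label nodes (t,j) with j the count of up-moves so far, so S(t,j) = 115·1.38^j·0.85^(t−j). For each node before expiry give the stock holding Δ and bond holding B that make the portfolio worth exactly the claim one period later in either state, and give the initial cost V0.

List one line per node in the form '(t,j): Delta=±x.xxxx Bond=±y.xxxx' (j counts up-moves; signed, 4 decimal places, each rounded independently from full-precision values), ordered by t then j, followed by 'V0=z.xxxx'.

(0,0): Delta=0.0476 Bond=2.2154
(1,0): Delta=0.2178 Bond=-13.7090
(1,1): Delta=0.0343 Bond=5.0478
(2,0): Delta=0.0000 Bond=0.0000
(2,1): Delta=0.2349 Bond=-20.4060
(2,2): Delta=0.0185 Bond=10.1187
(3,0): Delta=0.0000 Bond=0.0000
(3,1): Delta=0.0000 Bond=0.0000
(3,2): Delta=0.2534 Bond=-30.3745
(3,3): Delta=0.0000 Bond=18.9394
V0=7.6929

Risk-neutral probability p* = (R−d)/(u−d) = (1.32−0.85)/(1.38−0.85) = 0.8868.
At expiry t=4: V(4,0)=0.0000, V(4,1)=0.0000, V(4,2)=0.0000, V(4,3)=25.0000, V(4,4)=25.0000
Node (3,0) S=70.6244: V=(p*·0.0000+(1−p*)·0.0000)/1.32=0.0000; Δ=(0.0000−0.0000)/(97.4616−60.0307)=0.0000; B=V−Δ·S=0.0000
Node (3,1) S=114.6607: V=(p*·0.0000+(1−p*)·0.0000)/1.32=0.0000; Δ=(0.0000−0.0000)/(158.2318−97.4616)=0.0000; B=V−Δ·S=0.0000
Node (3,2) S=186.1551: V=(p*·25.0000+(1−p*)·0.0000)/1.32=16.7953; Δ=(25.0000−0.0000)/(256.8940−158.2318)=0.2534; B=V−Δ·S=-30.3745
Node (3,3) S=302.2283: V=(p*·25.0000+(1−p*)·25.0000)/1.32=18.9394; Δ=(25.0000−25.0000)/(417.0750−256.8940)=0.0000; B=V−Δ·S=18.9394
Node (2,0) S=83.0875: V=(p*·0.0000+(1−p*)·0.0000)/1.32=0.0000; Δ=(0.0000−0.0000)/(114.6607−70.6244)=0.0000; B=V−Δ·S=0.0000
Node (2,1) S=134.8950: V=(p*·16.7953+(1−p*)·0.0000)/1.32=11.2833; Δ=(16.7953−0.0000)/(186.1551−114.6607)=0.2349; B=V−Δ·S=-20.4060
Node (2,2) S=219.0060: V=(p*·18.9394+(1−p*)·16.7953)/1.32=14.1641; Δ=(18.9394−16.7953)/(302.2283−186.1551)=0.0185; B=V−Δ·S=10.1187
Node (1,0) S=97.7500: V=(p*·11.2833+(1−p*)·0.0000)/1.32=7.5803; Δ=(11.2833−0.0000)/(134.8950−83.0875)=0.2178; B=V−Δ·S=-13.7090
Node (1,1) S=158.7000: V=(p*·14.1641+(1−p*)·11.2833)/1.32=10.4833; Δ=(14.1641−11.2833)/(219.0060−134.8950)=0.0343; B=V−Δ·S=5.0478
Node (0,0) S=115.0000: V=(p*·10.4833+(1−p*)·7.5803)/1.32=7.6929; Δ=(10.4833−7.5803)/(158.7000−97.7500)=0.0476; B=V−Δ·S=2.2154
Root portfolio cost Δ·115+B reproduces V0=7.6929.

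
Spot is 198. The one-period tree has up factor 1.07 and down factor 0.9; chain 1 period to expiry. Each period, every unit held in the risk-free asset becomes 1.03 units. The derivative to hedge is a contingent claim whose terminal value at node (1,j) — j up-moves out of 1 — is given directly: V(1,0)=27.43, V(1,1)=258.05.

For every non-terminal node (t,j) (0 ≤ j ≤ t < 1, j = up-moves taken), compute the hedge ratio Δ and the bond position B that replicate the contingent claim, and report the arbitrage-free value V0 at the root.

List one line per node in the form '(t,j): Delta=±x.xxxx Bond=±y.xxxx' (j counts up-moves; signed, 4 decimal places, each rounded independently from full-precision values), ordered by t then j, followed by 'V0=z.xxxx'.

(0,0): Delta=6.8515 Bond=-1158.7373
V0=197.8509

Under the risk-neutral measure, an up-move has probability p* = (R−d)/(u−d) = 0.7647 and values discount at R = 1.03.
At expiry t=1: V(1,0)=27.4300, V(1,1)=258.0500
  t=0,j=0: stock 198.0000 → up 211.8600 (V=258.0500), down 178.2000 (V=27.4300). Price 197.8509; hedge Δ=6.8515, bond B=-1158.7373.
Root portfolio cost Δ·198+B reproduces V0=197.8509.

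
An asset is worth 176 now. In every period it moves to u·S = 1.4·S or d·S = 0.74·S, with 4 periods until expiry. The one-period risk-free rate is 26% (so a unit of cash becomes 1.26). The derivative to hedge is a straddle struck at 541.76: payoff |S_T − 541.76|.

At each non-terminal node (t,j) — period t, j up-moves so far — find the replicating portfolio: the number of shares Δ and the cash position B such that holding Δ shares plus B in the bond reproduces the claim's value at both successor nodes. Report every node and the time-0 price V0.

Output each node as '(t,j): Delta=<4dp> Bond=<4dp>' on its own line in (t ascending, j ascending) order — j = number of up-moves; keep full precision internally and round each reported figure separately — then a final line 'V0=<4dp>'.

(0,0): Delta=-0.4344 Bond=156.4797
(1,0): Delta=-1.0000 Bond=270.8291
(1,1): Delta=-0.3539 Bond=177.3316
(2,0): Delta=-1.0000 Bond=341.2446
(2,1): Delta=-1.0000 Bond=341.2446
(2,2): Delta=-0.2620 Bond=191.7205
(3,0): Delta=-1.0000 Bond=429.9683
(3,1): Delta=-1.0000 Bond=429.9683
(3,2): Delta=-1.0000 Bond=429.9683
(3,3): Delta=-0.1569 Bond=190.8447
V0=80.0266

Since d<R<u, set p* = (R−d)/(u−d) = 0.7879; price each node as the discounted p*-expectation of its children.
Payoff layer (t=4): V(4,0)=488.9836, V(4,1)=441.9128, V(4,2)=352.8599, V(4,3)=184.3814, V(4,4)=134.3616
Node (3,0) S=71.3194: V=(p*·441.9128+(1−p*)·488.9836)/1.26=358.6488; Δ=(441.9128−488.9836)/(99.8472−52.7764)=-1.0000; B=V−Δ·S=429.9683
Node (3,1) S=134.9286: V=(p*·352.8599+(1−p*)·441.9128)/1.26=295.0396; Δ=(352.8599−441.9128)/(188.9001−99.8472)=-1.0000; B=V−Δ·S=429.9683
Node (3,2) S=255.2704: V=(p*·184.3814+(1−p*)·352.8599)/1.26=174.6979; Δ=(184.3814−352.8599)/(357.3786−188.9001)=-1.0000; B=V−Δ·S=429.9683
Node (3,3) S=482.9440: V=(p*·134.3616+(1−p*)·184.3814)/1.26=115.0570; Δ=(134.3616−184.3814)/(676.1216−357.3786)=-0.1569; B=V−Δ·S=190.8447
Node (2,0) S=96.3776: V=(p*·295.0396+(1−p*)·358.6488)/1.26=244.8670; Δ=(295.0396−358.6488)/(134.9286−71.3194)=-1.0000; B=V−Δ·S=341.2446
Node (2,1) S=182.3360: V=(p*·174.6979+(1−p*)·295.0396)/1.26=158.9086; Δ=(174.6979−295.0396)/(255.2704−134.9286)=-1.0000; B=V−Δ·S=341.2446
Node (2,2) S=344.9600: V=(p*·115.0570+(1−p*)·174.6979)/1.26=101.3557; Δ=(115.0570−174.6979)/(482.9440−255.2704)=-0.2620; B=V−Δ·S=191.7205
Node (1,0) S=130.2400: V=(p*·158.9086+(1−p*)·244.8670)/1.26=140.5891; Δ=(158.9086−244.8670)/(182.3360−96.3776)=-1.0000; B=V−Δ·S=270.8291
Node (1,1) S=246.4000: V=(p*·101.3557+(1−p*)·158.9086)/1.26=90.1300; Δ=(101.3557−158.9086)/(344.9600−182.3360)=-0.3539; B=V−Δ·S=177.3316
Node (0,0) S=176.0000: V=(p*·90.1300+(1−p*)·140.5891)/1.26=80.0266; Δ=(90.1300−140.5891)/(246.4000−130.2400)=-0.4344; B=V−Δ·S=156.4797
The time-0 hedge costs 80.0266, which is the no-arbitrage price.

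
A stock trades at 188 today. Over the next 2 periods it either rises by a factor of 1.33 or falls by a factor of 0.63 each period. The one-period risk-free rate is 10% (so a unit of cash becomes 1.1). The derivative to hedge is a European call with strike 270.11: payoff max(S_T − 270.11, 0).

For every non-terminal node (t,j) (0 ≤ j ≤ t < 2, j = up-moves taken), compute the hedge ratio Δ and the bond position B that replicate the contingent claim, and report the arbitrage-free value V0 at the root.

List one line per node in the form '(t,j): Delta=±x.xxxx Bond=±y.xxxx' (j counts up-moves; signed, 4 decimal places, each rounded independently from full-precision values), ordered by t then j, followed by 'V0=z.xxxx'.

No-arbitrage ⇒ martingale measure with p* = (R−d)/(u−d) = 0.6714.
At expiry t=2: V(2,0)=0.0000, V(2,1)=0.0000, V(2,2)=62.4432
(1,0): S=118.4400. Δ = (V_up−V_dn)/(S_up−S_dn) = (0.0000−0.0000)/(157.5252−74.6172) = 0.0000. V = [p*·0.0000 + (1−p*)·0.0000]/1.1 = 0.0000. B = V − Δ·S = 0.0000.
(1,1): S=250.0400. Δ = (V_up−V_dn)/(S_up−S_dn) = (62.4432−0.0000)/(332.5532−157.5252) = 0.3568. V = [p*·62.4432 + (1−p*)·0.0000]/1.1 = 38.1147. B = V − Δ·S = -51.0899.
(0,0): S=188.0000. Δ = (V_up−V_dn)/(S_up−S_dn) = (38.1147−0.0000)/(250.0400−118.4400) = 0.2896. V = [p*·38.1147 + (1−p*)·0.0000]/1.1 = 23.2648. B = V − Δ·S = -31.1847.
Each (Δ,B) replicates both successor values, so the strategy is self-financing and V0 is arbitrage-free.

(0,0): Delta=0.2896 Bond=-31.1847
(1,0): Delta=0.0000 Bond=0.0000
(1,1): Delta=0.3568 Bond=-51.0899
V0=23.2648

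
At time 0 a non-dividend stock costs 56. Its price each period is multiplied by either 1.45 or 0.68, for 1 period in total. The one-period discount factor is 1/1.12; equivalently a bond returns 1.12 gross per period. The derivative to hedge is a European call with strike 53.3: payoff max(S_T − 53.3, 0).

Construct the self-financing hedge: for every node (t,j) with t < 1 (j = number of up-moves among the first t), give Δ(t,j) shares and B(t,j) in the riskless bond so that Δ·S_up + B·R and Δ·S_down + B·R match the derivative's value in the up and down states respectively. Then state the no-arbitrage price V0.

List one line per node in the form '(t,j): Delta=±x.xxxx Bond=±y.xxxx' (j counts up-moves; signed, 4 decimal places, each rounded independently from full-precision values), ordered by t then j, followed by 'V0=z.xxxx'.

(0,0): Delta=0.6470 Bond=-21.9991
V0=14.2347

Risk-neutral probability p* = (R−d)/(u−d) = (1.12−0.68)/(1.45−0.68) = 0.5714.
Terminal values V(1,·): V(1,0)=0.0000, V(1,1)=27.9000
  t=0,j=0: stock 56.0000 → up 81.2000 (V=27.9000), down 38.0800 (V=0.0000). Price 14.2347; hedge Δ=0.6470, bond B=-21.9991.
Self-financing check: at every node Δ·S+B equals the discounted successor values.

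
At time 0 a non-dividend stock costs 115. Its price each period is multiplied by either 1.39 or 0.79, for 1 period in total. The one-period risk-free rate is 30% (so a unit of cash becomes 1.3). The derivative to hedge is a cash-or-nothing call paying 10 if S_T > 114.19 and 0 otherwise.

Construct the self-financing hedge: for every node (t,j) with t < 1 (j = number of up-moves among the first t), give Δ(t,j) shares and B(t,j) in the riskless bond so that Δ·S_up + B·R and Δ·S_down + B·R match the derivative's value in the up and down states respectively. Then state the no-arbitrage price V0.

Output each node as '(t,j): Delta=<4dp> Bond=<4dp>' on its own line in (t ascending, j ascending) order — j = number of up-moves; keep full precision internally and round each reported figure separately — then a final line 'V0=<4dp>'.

Since d<R<u, set p* = (R−d)/(u−d) = 0.8500; price each node as the discounted p*-expectation of its children.
At expiry t=1: V(1,0)=0.0000, V(1,1)=10.0000
Node (0,0) S=115.0000: V=(p*·10.0000+(1−p*)·0.0000)/1.3=6.5385; Δ=(10.0000−0.0000)/(159.8500−90.8500)=0.1449; B=V−Δ·S=-10.1282
Self-financing check: at every node Δ·S+B equals the discounted successor values.

(0,0): Delta=0.1449 Bond=-10.1282
V0=6.5385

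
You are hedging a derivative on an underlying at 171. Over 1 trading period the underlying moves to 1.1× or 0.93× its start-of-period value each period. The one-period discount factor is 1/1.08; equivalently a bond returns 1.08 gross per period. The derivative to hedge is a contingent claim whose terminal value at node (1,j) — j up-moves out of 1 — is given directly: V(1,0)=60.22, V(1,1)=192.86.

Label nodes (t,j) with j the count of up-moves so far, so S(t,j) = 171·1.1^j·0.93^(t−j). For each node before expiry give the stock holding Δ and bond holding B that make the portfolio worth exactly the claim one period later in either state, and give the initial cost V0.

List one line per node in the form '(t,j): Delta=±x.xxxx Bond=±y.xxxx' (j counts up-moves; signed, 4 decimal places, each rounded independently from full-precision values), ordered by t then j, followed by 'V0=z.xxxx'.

(0,0): Delta=4.5628 Bond=-616.1100
V0=164.1253

Risk-neutral probability p* = (R−d)/(u−d) = (1.08−0.93)/(1.1−0.93) = 0.8824.
Payoff layer (t=1): V(1,0)=60.2200, V(1,1)=192.8600
(0,0): S=171.0000. Δ = (V_up−V_dn)/(S_up−S_dn) = (192.8600−60.2200)/(188.1000−159.0300) = 4.5628. V = [p*·192.8600 + (1−p*)·60.2200]/1.08 = 164.1253. B = V − Δ·S = -616.1100.
Self-financing check: at every node Δ·S+B equals the discounted successor values.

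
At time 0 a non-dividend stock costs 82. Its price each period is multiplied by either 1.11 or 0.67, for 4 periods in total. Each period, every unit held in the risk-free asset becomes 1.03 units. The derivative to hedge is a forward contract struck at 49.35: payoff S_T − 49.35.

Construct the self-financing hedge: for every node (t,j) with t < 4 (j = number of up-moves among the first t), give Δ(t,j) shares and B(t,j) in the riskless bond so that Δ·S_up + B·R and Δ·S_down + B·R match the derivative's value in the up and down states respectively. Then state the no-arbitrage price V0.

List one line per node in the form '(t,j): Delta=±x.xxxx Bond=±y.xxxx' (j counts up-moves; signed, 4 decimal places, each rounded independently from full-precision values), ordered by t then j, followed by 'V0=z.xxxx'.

(0,0): Delta=1.0000 Bond=-43.8468
(1,0): Delta=1.0000 Bond=-45.1622
(1,1): Delta=1.0000 Bond=-45.1622
(2,0): Delta=1.0000 Bond=-46.5171
(2,1): Delta=1.0000 Bond=-46.5171
(2,2): Delta=1.0000 Bond=-46.5171
(3,0): Delta=1.0000 Bond=-47.9126
(3,1): Delta=1.0000 Bond=-47.9126
(3,2): Delta=1.0000 Bond=-47.9126
(3,3): Delta=1.0000 Bond=-47.9126
V0=38.1532

Under the risk-neutral measure, an up-move has probability p* = (R−d)/(u−d) = 0.8182 and values discount at R = 1.03.
Payoff layer (t=4): V(4,0)=-32.8261, V(4,1)=-21.9746, V(4,2)=-3.9966, V(4,3)=25.7876, V(4,4)=75.1318
(3,0): S=24.6626. Δ = (V_up−V_dn)/(S_up−S_dn) = (-21.9746−-32.8261)/(27.3754−16.5239) = 1.0000. V = [p*·-21.9746 + (1−p*)·-32.8261]/1.03 = -23.2501. B = V − Δ·S = -47.9126.
(3,1): S=40.8589. Δ = (V_up−V_dn)/(S_up−S_dn) = (-3.9966−-21.9746)/(45.3534−27.3754) = 1.0000. V = [p*·-3.9966 + (1−p*)·-21.9746]/1.03 = -7.0537. B = V − Δ·S = -47.9126.
(3,2): S=67.6916. Δ = (V_up−V_dn)/(S_up−S_dn) = (25.7876−-3.9966)/(75.1376−45.3534) = 1.0000. V = [p*·25.7876 + (1−p*)·-3.9966]/1.03 = 19.7790. B = V − Δ·S = -47.9126.
(3,3): S=112.1457. Δ = (V_up−V_dn)/(S_up−S_dn) = (75.1318−25.7876)/(124.4818−75.1376) = 1.0000. V = [p*·75.1318 + (1−p*)·25.7876]/1.03 = 64.2331. B = V − Δ·S = -47.9126.
(2,0): S=36.8098. Δ = (V_up−V_dn)/(S_up−S_dn) = (-7.0537−-23.2501)/(40.8589−24.6626) = 1.0000. V = [p*·-7.0537 + (1−p*)·-23.2501]/1.03 = -9.7073. B = V − Δ·S = -46.5171.
(2,1): S=60.9834. Δ = (V_up−V_dn)/(S_up−S_dn) = (19.7790−-7.0537)/(67.6916−40.8589) = 1.0000. V = [p*·19.7790 + (1−p*)·-7.0537]/1.03 = 14.4663. B = V − Δ·S = -46.5171.
(2,2): S=101.0322. Δ = (V_up−V_dn)/(S_up−S_dn) = (64.2331−19.7790)/(112.1457−67.6916) = 1.0000. V = [p*·64.2331 + (1−p*)·19.7790]/1.03 = 54.5151. B = V − Δ·S = -46.5171.
(1,0): S=54.9400. Δ = (V_up−V_dn)/(S_up−S_dn) = (14.4663−-9.7073)/(60.9834−36.8098) = 1.0000. V = [p*·14.4663 + (1−p*)·-9.7073]/1.03 = 9.7778. B = V − Δ·S = -45.1622.
(1,1): S=91.0200. Δ = (V_up−V_dn)/(S_up−S_dn) = (54.5151−14.4663)/(101.0322−60.9834) = 1.0000. V = [p*·54.5151 + (1−p*)·14.4663]/1.03 = 45.8578. B = V − Δ·S = -45.1622.
(0,0): S=82.0000. Δ = (V_up−V_dn)/(S_up−S_dn) = (45.8578−9.7778)/(91.0200−54.9400) = 1.0000. V = [p*·45.8578 + (1−p*)·9.7778]/1.03 = 38.1532. B = V − Δ·S = -43.8468.
The time-0 hedge costs 38.1532, which is the no-arbitrage price.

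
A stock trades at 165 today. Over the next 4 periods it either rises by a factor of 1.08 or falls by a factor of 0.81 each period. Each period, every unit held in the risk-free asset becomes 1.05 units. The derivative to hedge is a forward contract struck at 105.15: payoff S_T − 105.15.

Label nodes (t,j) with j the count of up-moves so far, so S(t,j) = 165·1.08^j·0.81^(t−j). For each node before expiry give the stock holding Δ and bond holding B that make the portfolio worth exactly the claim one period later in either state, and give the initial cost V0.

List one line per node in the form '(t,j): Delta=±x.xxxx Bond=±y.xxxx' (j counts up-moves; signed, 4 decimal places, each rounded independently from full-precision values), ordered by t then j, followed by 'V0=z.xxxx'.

(0,0): Delta=1.0000 Bond=-86.5072
(1,0): Delta=1.0000 Bond=-90.8325
(1,1): Delta=1.0000 Bond=-90.8325
(2,0): Delta=1.0000 Bond=-95.3741
(2,1): Delta=1.0000 Bond=-95.3741
(2,2): Delta=1.0000 Bond=-95.3741
(3,0): Delta=1.0000 Bond=-100.1429
(3,1): Delta=1.0000 Bond=-100.1429
(3,2): Delta=1.0000 Bond=-100.1429
(3,3): Delta=1.0000 Bond=-100.1429
V0=78.4928

Risk-neutral probability p* = (R−d)/(u−d) = (1.05−0.81)/(1.08−0.81) = 0.8889.
Terminal payoffs: V(4,0)=-34.1229, V(4,1)=-10.4472, V(4,2)=21.1204, V(4,3)=63.2105, V(4,4)=119.3307
  t=3,j=0: stock 87.6878 → up 94.7028 (V=-10.4472), down 71.0271 (V=-34.1229). Price -12.4551; hedge Δ=1.0000, bond B=-100.1429.
  t=3,j=1: stock 116.9170 → up 126.2704 (V=21.1204), down 94.7028 (V=-10.4472). Price 16.7742; hedge Δ=1.0000, bond B=-100.1429.
  t=3,j=2: stock 155.8894 → up 168.3605 (V=63.2105), down 126.2704 (V=21.1204). Price 55.7465; hedge Δ=1.0000, bond B=-100.1429.
  t=3,j=3: stock 207.8525 → up 224.4807 (V=119.3307), down 168.3605 (V=63.2105). Price 107.7096; hedge Δ=1.0000, bond B=-100.1429.
  t=2,j=0: stock 108.2565 → up 116.9170 (V=16.7742), down 87.6878 (V=-12.4551). Price 12.8824; hedge Δ=1.0000, bond B=-95.3741.
  t=2,j=1: stock 144.3420 → up 155.8894 (V=55.7465), down 116.9170 (V=16.7742). Price 48.9679; hedge Δ=1.0000, bond B=-95.3741.
  t=2,j=2: stock 192.4560 → up 207.8525 (V=107.7096), down 155.8894 (V=55.7465). Price 97.0819; hedge Δ=1.0000, bond B=-95.3741.
  t=1,j=0: stock 133.6500 → up 144.3420 (V=48.9679), down 108.2565 (V=12.8824). Price 42.8175; hedge Δ=1.0000, bond B=-90.8325.
  t=1,j=1: stock 178.2000 → up 192.4560 (V=97.0819), down 144.3420 (V=48.9679). Price 87.3675; hedge Δ=1.0000, bond B=-90.8325.
  t=0,j=0: stock 165.0000 → up 178.2000 (V=87.3675), down 133.6500 (V=42.8175). Price 78.4928; hedge Δ=1.0000, bond B=-86.5072.
Root portfolio cost Δ·165+B reproduces V0=78.4928.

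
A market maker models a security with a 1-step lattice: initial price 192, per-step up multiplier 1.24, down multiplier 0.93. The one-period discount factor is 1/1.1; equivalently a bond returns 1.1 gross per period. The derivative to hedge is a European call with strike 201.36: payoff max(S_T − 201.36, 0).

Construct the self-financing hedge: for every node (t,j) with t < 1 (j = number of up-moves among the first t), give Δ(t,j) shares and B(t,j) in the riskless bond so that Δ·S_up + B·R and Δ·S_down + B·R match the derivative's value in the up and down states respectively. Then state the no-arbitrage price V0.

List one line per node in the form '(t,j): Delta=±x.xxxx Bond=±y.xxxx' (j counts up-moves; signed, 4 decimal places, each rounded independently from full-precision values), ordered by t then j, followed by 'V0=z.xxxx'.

No-arbitrage ⇒ martingale measure with p* = (R−d)/(u−d) = 0.5484.
Terminal values V(1,·): V(1,0)=0.0000, V(1,1)=36.7200
(0,0): S=192.0000. Δ = (V_up−V_dn)/(S_up−S_dn) = (36.7200−0.0000)/(238.0800−178.5600) = 0.6169. V = [p*·36.7200 + (1−p*)·0.0000]/1.1 = 18.3062. B = V − Δ·S = -100.1455.
Each (Δ,B) replicates both successor values, so the strategy is self-financing and V0 is arbitrage-free.

(0,0): Delta=0.6169 Bond=-100.1455
V0=18.3062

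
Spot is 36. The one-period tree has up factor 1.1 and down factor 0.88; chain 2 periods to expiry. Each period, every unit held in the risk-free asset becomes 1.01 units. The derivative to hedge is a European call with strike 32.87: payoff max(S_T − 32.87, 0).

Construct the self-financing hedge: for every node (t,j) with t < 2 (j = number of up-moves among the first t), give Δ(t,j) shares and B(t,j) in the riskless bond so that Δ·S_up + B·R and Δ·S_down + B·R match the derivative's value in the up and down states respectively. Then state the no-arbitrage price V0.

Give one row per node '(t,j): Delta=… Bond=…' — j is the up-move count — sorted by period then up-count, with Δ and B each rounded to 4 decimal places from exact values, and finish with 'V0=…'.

Under the risk-neutral measure, an up-move has probability p* = (R−d)/(u−d) = 0.5909 and values discount at R = 1.01.
Terminal payoffs: V(2,0)=0.0000, V(2,1)=1.9780, V(2,2)=10.6900
Node (1,0) S=31.6800: V=(p*·1.9780+(1−p*)·0.0000)/1.01=1.1572; Δ=(1.9780−0.0000)/(34.8480−27.8784)=0.2838; B=V−Δ·S=-7.8337
Node (1,1) S=39.6000: V=(p*·10.6900+(1−p*)·1.9780)/1.01=7.0554; Δ=(10.6900−1.9780)/(43.5600−34.8480)=1.0000; B=V−Δ·S=-32.5446
Node (0,0) S=36.0000: V=(p*·7.0554+(1−p*)·1.1572)/1.01=4.5966; Δ=(7.0554−1.1572)/(39.6000−31.6800)=0.7447; B=V−Δ·S=-22.2134
Self-financing check: at every node Δ·S+B equals the discounted successor values.

(0,0): Delta=0.7447 Bond=-22.2134
(1,0): Delta=0.2838 Bond=-7.8337
(1,1): Delta=1.0000 Bond=-32.5446
V0=4.5966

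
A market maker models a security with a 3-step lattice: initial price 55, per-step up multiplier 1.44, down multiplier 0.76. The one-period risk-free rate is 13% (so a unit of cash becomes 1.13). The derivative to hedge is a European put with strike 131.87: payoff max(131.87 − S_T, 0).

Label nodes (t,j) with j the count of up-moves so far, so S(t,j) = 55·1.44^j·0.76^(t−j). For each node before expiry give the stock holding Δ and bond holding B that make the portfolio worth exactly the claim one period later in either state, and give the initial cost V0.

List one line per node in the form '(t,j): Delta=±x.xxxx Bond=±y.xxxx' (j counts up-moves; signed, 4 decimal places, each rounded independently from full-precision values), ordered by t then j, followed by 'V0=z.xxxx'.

The replicating-portfolio and risk-neutral prices coincide; use p* = (1.13−0.76)/(1.44−0.76) = 0.5441 for the latter.
Terminal payoffs: V(3,0)=107.7263, V(3,1)=86.1241, V(3,2)=45.1935, V(3,3)=0.0000
Node (2,0) S=31.7680: V=(p*·86.1241+(1−p*)·107.7263)/1.13=84.9311; Δ=(86.1241−107.7263)/(45.7459−24.1437)=-1.0000; B=V−Δ·S=116.6991
Node (2,1) S=60.1920: V=(p*·45.1935+(1−p*)·86.1241)/1.13=56.5071; Δ=(45.1935−86.1241)/(86.6765−45.7459)=-1.0000; B=V−Δ·S=116.6991
Node (2,2) S=114.0480: V=(p*·0.0000+(1−p*)·45.1935)/1.13=18.2327; Δ=(0.0000−45.1935)/(164.2291−86.6765)=-0.5827; B=V−Δ·S=84.6937
Node (1,0) S=41.8000: V=(p*·56.5071+(1−p*)·84.9311)/1.13=61.4736; Δ=(56.5071−84.9311)/(60.1920−31.7680)=-1.0000; B=V−Δ·S=103.2736
Node (1,1) S=79.2000: V=(p*·18.2327+(1−p*)·56.5071)/1.13=31.5764; Δ=(18.2327−56.5071)/(114.0480−60.1920)=-0.7107; B=V−Δ·S=87.8623
Node (0,0) S=55.0000: V=(p*·31.5764+(1−p*)·61.4736)/1.13=40.0053; Δ=(31.5764−61.4736)/(79.2000−41.8000)=-0.7994; B=V−Δ·S=83.9717
Each (Δ,B) replicates both successor values, so the strategy is self-financing and V0 is arbitrage-free.

(0,0): Delta=-0.7994 Bond=83.9717
(1,0): Delta=-1.0000 Bond=103.2736
(1,1): Delta=-0.7107 Bond=87.8623
(2,0): Delta=-1.0000 Bond=116.6991
(2,1): Delta=-1.0000 Bond=116.6991
(2,2): Delta=-0.5827 Bond=84.6937
V0=40.0053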